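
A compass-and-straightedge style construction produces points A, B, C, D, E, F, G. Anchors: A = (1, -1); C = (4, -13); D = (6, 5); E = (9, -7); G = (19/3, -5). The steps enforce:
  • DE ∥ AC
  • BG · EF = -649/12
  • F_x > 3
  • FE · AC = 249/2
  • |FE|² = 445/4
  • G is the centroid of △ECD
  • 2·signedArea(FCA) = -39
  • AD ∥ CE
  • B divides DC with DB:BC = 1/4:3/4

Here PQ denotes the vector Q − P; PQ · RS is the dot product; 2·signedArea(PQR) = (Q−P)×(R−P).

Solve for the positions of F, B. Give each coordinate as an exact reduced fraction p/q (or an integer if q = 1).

1. F_x = 7/2  [2·signedArea(FCA) = -39 ∩ FE · AC = 249/2]
2. F_y = 2  [2·signedArea(FCA) = -39 ∩ FE · AC = 249/2]
   → F = (7/2, 2)
3. B_x = 11/2  [B divides DC with DB:BC = 1/4:3/4]
4. B_y = 1/2  [B divides DC with DB:BC = 1/4:3/4]
   → B = (11/2, 1/2)

B = (11/2, 1/2)
F = (7/2, 2)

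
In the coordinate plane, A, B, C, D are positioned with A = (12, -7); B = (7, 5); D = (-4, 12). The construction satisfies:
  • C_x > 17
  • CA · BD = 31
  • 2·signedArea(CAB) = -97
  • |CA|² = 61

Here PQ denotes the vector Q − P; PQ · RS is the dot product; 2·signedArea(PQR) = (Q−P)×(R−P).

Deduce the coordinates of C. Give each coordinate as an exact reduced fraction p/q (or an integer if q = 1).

C = (18, -2)

1. C_x = 18  [CA · BD = 31 ∩ 2·signedArea(CAB) = -97]
2. C_y = -2  [CA · BD = 31 ∩ 2·signedArea(CAB) = -97]
   → C = (18, -2)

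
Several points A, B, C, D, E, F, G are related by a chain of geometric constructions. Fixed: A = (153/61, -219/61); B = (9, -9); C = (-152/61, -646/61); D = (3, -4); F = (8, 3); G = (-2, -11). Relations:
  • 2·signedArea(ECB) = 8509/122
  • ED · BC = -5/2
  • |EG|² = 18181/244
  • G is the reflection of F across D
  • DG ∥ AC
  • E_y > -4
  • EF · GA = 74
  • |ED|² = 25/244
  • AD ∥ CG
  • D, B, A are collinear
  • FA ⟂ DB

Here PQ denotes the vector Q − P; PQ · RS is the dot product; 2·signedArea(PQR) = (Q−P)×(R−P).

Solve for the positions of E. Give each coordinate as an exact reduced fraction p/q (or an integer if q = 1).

E = (168/61, -463/122)

1. E_x = 168/61  [EF · GA = 74 ∩ ED · BC = -5/2]
2. E_y = -463/122  [EF · GA = 74 ∩ ED · BC = -5/2]
   → E = (168/61, -463/122)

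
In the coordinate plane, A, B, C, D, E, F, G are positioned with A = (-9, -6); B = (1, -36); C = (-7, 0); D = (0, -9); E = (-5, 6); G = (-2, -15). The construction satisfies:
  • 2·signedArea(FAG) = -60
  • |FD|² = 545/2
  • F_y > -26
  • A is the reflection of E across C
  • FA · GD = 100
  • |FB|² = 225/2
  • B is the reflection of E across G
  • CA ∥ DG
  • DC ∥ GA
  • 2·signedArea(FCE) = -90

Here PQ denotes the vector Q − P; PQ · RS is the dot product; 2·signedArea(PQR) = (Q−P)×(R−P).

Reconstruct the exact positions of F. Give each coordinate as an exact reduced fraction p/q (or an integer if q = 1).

1. F_x = -1/2  [2·signedArea(FAG) = -60 ∩ 2·signedArea(FCE) = -90]
2. F_y = -51/2  [2·signedArea(FAG) = -60 ∩ 2·signedArea(FCE) = -90]
   → F = (-1/2, -51/2)

F = (-1/2, -51/2)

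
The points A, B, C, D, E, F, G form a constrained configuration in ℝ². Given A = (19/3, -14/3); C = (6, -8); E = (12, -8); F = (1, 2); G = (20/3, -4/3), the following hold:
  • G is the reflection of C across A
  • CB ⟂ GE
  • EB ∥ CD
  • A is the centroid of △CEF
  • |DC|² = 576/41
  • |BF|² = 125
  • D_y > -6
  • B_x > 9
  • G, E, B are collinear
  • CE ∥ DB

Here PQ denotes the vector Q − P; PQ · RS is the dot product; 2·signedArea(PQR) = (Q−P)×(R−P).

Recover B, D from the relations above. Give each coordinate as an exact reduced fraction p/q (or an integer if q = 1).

B = (396/41, -208/41)
D = (150/41, -208/41)

1. B_x = 396/41  [G, E, B are collinear ∩ CB ⟂ GE]
2. B_y = -208/41  [G, E, B are collinear ∩ CB ⟂ GE]
   → B = (396/41, -208/41)
3. D_x = 150/41  [CE ∥ DB ∩ EB ∥ CD]
4. D_y = -208/41  [CE ∥ DB ∩ EB ∥ CD]
   → D = (150/41, -208/41)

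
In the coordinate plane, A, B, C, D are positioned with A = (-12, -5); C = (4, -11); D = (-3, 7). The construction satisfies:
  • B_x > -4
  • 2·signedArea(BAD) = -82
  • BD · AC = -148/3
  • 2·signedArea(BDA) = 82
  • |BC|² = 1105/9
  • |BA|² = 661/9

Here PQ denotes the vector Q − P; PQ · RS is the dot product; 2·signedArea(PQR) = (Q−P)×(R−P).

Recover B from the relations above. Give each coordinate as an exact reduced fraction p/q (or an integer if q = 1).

1. B_x = -11/3  [2·signedArea(BAD) = -82 ∩ BD · AC = -148/3]
2. B_y = -3  [2·signedArea(BAD) = -82 ∩ BD · AC = -148/3]
   → B = (-11/3, -3)

B = (-11/3, -3)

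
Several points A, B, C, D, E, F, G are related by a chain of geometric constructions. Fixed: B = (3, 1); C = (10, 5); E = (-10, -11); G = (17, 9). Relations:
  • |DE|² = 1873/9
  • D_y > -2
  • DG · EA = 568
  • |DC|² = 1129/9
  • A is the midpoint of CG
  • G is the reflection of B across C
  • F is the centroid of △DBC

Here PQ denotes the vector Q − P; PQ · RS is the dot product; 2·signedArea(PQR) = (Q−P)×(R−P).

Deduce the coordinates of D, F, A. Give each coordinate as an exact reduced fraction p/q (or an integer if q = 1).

1. A_x = 27/2  [A is the midpoint of CG]
2. A_y = 7  [A is the midpoint of CG]
   → A = (27/2, 7)
3. D_x = 1  [line -47/2·x + -18·y + -13/2 = 0 ∩ |DE|² = 1873/9]
4. D_y = -5/3  [line -47/2·x + -18·y + -13/2 = 0 ∩ |DE|² = 1873/9]
   → D = (1, -5/3)
5. F_x = 14/3  [F is the centroid of △DBC]
6. F_y = 13/9  [F is the centroid of △DBC]
   → F = (14/3, 13/9)

A = (27/2, 7)
D = (1, -5/3)
F = (14/3, 13/9)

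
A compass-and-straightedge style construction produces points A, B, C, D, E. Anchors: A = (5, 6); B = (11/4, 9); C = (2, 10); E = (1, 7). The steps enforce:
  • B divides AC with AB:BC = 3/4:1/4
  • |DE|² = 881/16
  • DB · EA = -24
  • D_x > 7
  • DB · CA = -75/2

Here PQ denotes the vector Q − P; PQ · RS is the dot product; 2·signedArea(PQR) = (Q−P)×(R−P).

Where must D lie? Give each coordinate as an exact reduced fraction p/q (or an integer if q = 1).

1. D_x = 29/4  [DB · EA = -24 ∩ DB · CA = -75/2]
2. D_y = 3  [DB · EA = -24 ∩ DB · CA = -75/2]
   → D = (29/4, 3)

D = (29/4, 3)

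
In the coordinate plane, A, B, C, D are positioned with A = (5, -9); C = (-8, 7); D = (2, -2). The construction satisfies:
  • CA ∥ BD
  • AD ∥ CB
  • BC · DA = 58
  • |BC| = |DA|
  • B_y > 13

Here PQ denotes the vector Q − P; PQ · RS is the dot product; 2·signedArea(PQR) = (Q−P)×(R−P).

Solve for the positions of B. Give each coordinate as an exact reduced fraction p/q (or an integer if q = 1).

1. B_x = -11  [CA ∥ BD ∩ AD ∥ CB]
2. B_y = 14  [CA ∥ BD ∩ AD ∥ CB]
   → B = (-11, 14)

B = (-11, 14)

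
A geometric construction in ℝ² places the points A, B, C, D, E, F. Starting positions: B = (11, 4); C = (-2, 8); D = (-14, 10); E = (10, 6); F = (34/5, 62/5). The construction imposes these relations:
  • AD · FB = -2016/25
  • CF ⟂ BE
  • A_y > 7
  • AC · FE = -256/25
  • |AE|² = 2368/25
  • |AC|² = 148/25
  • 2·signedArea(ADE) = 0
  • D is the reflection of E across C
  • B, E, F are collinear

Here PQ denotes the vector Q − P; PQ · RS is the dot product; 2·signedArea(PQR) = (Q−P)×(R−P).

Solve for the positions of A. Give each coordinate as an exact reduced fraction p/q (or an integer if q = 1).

A = (2/5, 38/5)

1. A_x = 2/5  [2·signedArea(ADE) = 0 ∩ AC · FE = -256/25]
2. A_y = 38/5  [2·signedArea(ADE) = 0 ∩ AC · FE = -256/25]
   → A = (2/5, 38/5)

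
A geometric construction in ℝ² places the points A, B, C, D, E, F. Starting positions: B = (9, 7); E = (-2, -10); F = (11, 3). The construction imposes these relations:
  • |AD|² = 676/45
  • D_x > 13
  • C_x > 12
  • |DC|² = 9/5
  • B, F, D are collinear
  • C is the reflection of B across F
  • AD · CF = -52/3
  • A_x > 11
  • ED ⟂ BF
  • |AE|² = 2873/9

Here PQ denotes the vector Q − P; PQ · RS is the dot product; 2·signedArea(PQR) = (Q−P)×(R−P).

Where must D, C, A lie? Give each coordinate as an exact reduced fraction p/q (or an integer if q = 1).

1. D_x = 68/5  [B, F, D are collinear ∩ ED ⟂ BF]
2. D_y = -11/5  [B, F, D are collinear ∩ ED ⟂ BF]
   → D = (68/5, -11/5)
3. C_x = 13  [C is the reflection of B across F]
4. C_y = -1  [C is the reflection of B across F]
   → C = (13, -1)
5. A_x = 178/15  [line 2·x + -4·y + -56/3 = 0 ∩ |AD|² = 676/45]
6. A_y = 19/15  [line 2·x + -4·y + -56/3 = 0 ∩ |AD|² = 676/45]
   → A = (178/15, 19/15)

A = (178/15, 19/15)
C = (13, -1)
D = (68/5, -11/5)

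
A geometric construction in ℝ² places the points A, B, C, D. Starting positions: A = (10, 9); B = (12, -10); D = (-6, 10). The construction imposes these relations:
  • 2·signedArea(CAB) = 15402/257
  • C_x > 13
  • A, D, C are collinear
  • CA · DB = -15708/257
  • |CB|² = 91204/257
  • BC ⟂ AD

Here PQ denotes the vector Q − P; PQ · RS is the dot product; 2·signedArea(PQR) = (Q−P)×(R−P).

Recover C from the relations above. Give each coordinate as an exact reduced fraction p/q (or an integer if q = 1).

C = (3386/257, 2262/257)

1. C_x = 3386/257  [A, D, C are collinear ∩ BC ⟂ AD]
2. C_y = 2262/257  [A, D, C are collinear ∩ BC ⟂ AD]
   → C = (3386/257, 2262/257)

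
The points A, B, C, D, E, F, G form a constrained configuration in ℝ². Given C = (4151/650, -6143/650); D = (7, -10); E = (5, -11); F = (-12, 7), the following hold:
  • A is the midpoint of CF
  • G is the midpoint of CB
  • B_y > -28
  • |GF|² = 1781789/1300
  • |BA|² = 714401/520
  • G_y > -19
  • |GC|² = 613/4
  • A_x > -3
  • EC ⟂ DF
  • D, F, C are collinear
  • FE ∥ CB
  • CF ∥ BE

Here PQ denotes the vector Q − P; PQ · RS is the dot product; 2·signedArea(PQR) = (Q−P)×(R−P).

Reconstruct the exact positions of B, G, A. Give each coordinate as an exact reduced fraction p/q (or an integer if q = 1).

1. B_x = 15201/650  [CF ∥ BE ∩ FE ∥ CB]
2. B_y = -17843/650  [CF ∥ BE ∩ FE ∥ CB]
   → B = (15201/650, -17843/650)
3. G_x = 4838/325  [G is the midpoint of CB]
4. G_y = -11993/650  [G is the midpoint of CB]
   → G = (4838/325, -11993/650)
5. A_x = -3649/1300  [A is the midpoint of CF]
6. A_y = -1593/1300  [A is the midpoint of CF]
   → A = (-3649/1300, -1593/1300)

A = (-3649/1300, -1593/1300)
B = (15201/650, -17843/650)
G = (4838/325, -11993/650)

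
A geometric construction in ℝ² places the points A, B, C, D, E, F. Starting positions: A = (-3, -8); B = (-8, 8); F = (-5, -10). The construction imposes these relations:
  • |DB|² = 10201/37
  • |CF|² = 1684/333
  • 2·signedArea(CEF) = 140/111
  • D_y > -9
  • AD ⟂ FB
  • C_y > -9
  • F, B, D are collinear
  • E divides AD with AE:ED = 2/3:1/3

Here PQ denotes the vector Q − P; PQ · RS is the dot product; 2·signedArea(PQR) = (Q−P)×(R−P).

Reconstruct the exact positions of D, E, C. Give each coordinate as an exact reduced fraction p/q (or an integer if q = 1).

1. D_x = -195/37  [F, B, D are collinear ∩ AD ⟂ FB]
2. D_y = -310/37  [F, B, D are collinear ∩ AD ⟂ FB]
   → D = (-195/37, -310/37)
3. E_x = -167/37  [E divides AD with AE:ED = 2/3:1/3]
4. E_y = -916/111  [E divides AD with AE:ED = 2/3:1/3]
   → E = (-167/37, -916/111)
5. C_x = -139/37  [line 194/111·x + -18/37·y + 290/111 = 0 ∩ |CF|² = 1684/333]
6. C_y = -902/111  [line 194/111·x + -18/37·y + 290/111 = 0 ∩ |CF|² = 1684/333]
   → C = (-139/37, -902/111)

C = (-139/37, -902/111)
D = (-195/37, -310/37)
E = (-167/37, -916/111)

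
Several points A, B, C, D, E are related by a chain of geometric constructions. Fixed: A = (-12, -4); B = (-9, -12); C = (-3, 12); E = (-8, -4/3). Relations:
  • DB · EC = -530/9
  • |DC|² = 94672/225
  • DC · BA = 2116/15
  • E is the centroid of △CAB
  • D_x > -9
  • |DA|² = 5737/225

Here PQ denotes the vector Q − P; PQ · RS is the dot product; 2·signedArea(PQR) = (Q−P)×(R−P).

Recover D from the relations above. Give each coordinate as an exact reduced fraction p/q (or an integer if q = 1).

1. D_x = -43/5  [DC · BA = 2116/15 ∩ DB · EC = -530/9]
2. D_y = -116/15  [DC · BA = 2116/15 ∩ DB · EC = -530/9]
   → D = (-43/5, -116/15)

D = (-43/5, -116/15)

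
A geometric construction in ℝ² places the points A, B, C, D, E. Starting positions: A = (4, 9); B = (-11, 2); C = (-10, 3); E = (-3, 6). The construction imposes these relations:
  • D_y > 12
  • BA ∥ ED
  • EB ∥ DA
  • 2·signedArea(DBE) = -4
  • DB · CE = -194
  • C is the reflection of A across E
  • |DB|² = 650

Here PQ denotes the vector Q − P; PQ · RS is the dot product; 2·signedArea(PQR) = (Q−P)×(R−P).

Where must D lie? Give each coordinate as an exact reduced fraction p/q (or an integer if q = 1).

1. D_x = 12  [EB ∥ DA ∩ BA ∥ ED]
2. D_y = 13  [EB ∥ DA ∩ BA ∥ ED]
   → D = (12, 13)

D = (12, 13)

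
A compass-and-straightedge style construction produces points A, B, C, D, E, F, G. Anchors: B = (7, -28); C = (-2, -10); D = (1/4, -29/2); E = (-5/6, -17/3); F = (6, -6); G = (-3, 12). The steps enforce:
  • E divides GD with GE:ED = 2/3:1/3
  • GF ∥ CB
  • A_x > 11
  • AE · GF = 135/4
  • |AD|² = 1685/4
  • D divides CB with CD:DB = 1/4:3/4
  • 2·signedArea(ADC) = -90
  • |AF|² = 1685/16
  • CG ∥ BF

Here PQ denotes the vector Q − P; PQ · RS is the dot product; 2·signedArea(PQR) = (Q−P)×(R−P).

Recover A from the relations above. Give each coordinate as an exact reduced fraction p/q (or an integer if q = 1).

A = (47/4, 5/2)

1. A_x = 47/4  [2·signedArea(ADC) = -90 ∩ AE · GF = 135/4]
2. A_y = 5/2  [2·signedArea(ADC) = -90 ∩ AE · GF = 135/4]
   → A = (47/4, 5/2)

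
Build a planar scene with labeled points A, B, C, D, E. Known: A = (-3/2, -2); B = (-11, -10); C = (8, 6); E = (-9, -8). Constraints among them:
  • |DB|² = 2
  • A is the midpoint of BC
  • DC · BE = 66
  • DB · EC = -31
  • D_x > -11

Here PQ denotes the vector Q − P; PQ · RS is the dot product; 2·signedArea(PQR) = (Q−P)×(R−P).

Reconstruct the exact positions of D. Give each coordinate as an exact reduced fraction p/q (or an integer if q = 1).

D = (-10, -9)

1. D_x = -10  [DC · BE = 66 ∩ DB · EC = -31]
2. D_y = -9  [DC · BE = 66 ∩ DB · EC = -31]
   → D = (-10, -9)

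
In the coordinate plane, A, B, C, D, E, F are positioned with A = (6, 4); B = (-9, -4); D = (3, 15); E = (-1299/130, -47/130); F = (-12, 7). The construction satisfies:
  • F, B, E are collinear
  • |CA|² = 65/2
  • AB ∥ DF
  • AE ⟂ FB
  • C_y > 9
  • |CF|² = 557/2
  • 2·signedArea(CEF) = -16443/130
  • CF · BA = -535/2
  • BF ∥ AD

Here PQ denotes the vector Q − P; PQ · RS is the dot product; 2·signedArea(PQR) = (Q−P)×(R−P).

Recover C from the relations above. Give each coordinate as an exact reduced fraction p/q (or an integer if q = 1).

C = (9/2, 19/2)

1. C_x = 9/2  [CF · BA = -535/2 ∩ 2·signedArea(CEF) = -16443/130]
2. C_y = 19/2  [CF · BA = -535/2 ∩ 2·signedArea(CEF) = -16443/130]
   → C = (9/2, 19/2)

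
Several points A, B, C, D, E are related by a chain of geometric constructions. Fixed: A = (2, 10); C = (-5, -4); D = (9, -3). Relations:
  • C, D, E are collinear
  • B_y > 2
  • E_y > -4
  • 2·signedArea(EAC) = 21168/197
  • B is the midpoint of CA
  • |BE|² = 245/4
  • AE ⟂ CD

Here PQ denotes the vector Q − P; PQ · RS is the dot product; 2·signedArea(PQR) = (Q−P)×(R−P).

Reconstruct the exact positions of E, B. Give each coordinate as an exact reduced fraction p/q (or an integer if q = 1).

B = (-3/2, 3)
E = (583/197, -676/197)

1. E_x = 583/197  [C, D, E are collinear ∩ AE ⟂ CD]
2. E_y = -676/197  [C, D, E are collinear ∩ AE ⟂ CD]
   → E = (583/197, -676/197)
3. B_x = -3/2  [B is the midpoint of CA]
4. B_y = 3  [B is the midpoint of CA]
   → B = (-3/2, 3)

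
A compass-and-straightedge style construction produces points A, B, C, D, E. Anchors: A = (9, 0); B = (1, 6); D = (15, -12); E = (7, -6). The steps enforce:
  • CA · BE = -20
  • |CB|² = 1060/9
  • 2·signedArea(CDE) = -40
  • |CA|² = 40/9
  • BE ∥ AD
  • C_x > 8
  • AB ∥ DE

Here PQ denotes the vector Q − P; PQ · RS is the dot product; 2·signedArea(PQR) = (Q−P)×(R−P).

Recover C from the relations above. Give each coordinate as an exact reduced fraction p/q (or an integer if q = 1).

1. C_x = 25/3  [CA · BE = -20 ∩ 2·signedArea(CDE) = -40]
2. C_y = -2  [CA · BE = -20 ∩ 2·signedArea(CDE) = -40]
   → C = (25/3, -2)

C = (25/3, -2)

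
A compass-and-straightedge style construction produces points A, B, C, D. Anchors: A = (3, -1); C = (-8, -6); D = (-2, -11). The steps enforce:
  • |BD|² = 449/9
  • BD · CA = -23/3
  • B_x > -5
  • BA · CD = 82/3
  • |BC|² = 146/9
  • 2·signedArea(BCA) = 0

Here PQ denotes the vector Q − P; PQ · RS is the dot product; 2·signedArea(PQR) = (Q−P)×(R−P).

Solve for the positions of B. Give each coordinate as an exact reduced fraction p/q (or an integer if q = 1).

B = (-13/3, -13/3)

1. B_x = -13/3  [2·signedArea(BCA) = 0 ∩ BD · CA = -23/3]
2. B_y = -13/3  [2·signedArea(BCA) = 0 ∩ BD · CA = -23/3]
   → B = (-13/3, -13/3)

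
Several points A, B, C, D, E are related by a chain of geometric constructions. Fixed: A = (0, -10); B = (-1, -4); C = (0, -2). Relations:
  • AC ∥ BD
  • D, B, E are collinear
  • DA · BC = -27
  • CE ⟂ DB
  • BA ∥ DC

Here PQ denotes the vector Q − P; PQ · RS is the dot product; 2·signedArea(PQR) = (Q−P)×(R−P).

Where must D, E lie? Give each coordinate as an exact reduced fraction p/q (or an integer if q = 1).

1. D_x = -1  [BA ∥ DC ∩ AC ∥ BD]
2. D_y = 4  [BA ∥ DC ∩ AC ∥ BD]
   → D = (-1, 4)
3. E_x = -1  [D, B, E are collinear ∩ CE ⟂ DB]
4. E_y = -2  [D, B, E are collinear ∩ CE ⟂ DB]
   → E = (-1, -2)

D = (-1, 4)
E = (-1, -2)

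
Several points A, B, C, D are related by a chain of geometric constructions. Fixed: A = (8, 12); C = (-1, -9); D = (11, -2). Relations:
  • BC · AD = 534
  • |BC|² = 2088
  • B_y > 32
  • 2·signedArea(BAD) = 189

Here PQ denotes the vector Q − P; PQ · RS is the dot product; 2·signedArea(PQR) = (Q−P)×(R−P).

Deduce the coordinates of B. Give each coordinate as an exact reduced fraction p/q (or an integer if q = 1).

1. B_x = 17  [BC · AD = 534 ∩ 2·signedArea(BAD) = 189]
2. B_y = 33  [BC · AD = 534 ∩ 2·signedArea(BAD) = 189]
   → B = (17, 33)

B = (17, 33)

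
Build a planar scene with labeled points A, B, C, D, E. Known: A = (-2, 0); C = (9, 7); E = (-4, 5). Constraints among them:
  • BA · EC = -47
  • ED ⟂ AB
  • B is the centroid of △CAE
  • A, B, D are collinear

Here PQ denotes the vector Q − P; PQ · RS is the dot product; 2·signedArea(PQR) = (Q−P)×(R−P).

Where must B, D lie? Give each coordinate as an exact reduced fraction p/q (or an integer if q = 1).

B = (1, 4)
D = (-8/25, 56/25)

1. B_x = 1  [B is the centroid of △CAE]
2. B_y = 4  [B is the centroid of △CAE]
   → B = (1, 4)
3. D_x = -8/25  [A, B, D are collinear ∩ ED ⟂ AB]
4. D_y = 56/25  [A, B, D are collinear ∩ ED ⟂ AB]
   → D = (-8/25, 56/25)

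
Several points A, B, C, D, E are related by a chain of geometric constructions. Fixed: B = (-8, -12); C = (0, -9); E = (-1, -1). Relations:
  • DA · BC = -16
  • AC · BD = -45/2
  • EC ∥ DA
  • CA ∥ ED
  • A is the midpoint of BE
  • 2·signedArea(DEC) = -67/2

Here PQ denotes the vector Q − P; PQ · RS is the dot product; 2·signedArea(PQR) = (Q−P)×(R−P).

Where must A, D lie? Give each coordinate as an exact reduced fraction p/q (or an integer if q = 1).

1. A_x = -9/2  [A is the midpoint of BE]
2. A_y = -13/2  [A is the midpoint of BE]
   → A = (-9/2, -13/2)
3. D_x = -11/2  [EC ∥ DA ∩ CA ∥ ED]
4. D_y = 3/2  [EC ∥ DA ∩ CA ∥ ED]
   → D = (-11/2, 3/2)

A = (-9/2, -13/2)
D = (-11/2, 3/2)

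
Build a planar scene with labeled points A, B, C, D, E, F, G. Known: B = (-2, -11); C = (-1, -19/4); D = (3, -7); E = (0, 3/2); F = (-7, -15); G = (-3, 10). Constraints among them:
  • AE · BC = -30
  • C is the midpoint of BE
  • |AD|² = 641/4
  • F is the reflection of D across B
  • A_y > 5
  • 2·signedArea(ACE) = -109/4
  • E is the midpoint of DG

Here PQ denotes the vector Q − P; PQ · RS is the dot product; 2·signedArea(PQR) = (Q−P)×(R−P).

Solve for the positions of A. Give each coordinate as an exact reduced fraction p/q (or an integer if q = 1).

1. A_x = 5  [2·signedArea(ACE) = -109/4 ∩ AE · BC = -30]
2. A_y = 11/2  [2·signedArea(ACE) = -109/4 ∩ AE · BC = -30]
   → A = (5, 11/2)

A = (5, 11/2)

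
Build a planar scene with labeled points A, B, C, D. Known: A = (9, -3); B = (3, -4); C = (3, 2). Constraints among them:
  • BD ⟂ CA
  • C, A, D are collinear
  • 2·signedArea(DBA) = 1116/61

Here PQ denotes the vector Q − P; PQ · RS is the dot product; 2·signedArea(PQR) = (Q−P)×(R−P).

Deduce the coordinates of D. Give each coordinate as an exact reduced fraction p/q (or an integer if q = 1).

D = (363/61, -28/61)

1. D_x = 363/61  [C, A, D are collinear ∩ BD ⟂ CA]
2. D_y = -28/61  [C, A, D are collinear ∩ BD ⟂ CA]
   → D = (363/61, -28/61)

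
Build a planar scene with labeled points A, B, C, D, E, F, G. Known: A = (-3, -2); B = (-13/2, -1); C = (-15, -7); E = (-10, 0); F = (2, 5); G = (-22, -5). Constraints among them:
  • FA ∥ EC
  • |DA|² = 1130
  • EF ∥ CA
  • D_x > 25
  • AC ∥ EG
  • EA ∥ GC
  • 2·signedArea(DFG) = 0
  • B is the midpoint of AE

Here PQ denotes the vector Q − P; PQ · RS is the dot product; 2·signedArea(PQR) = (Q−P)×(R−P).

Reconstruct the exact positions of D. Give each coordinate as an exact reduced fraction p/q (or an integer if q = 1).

D = (26, 15)

1. D_x = 26  [line 10·x + -24·y + 100 = 0 ∩ |DA|² = 1130]
2. D_y = 15  [line 10·x + -24·y + 100 = 0 ∩ |DA|² = 1130]
   → D = (26, 15)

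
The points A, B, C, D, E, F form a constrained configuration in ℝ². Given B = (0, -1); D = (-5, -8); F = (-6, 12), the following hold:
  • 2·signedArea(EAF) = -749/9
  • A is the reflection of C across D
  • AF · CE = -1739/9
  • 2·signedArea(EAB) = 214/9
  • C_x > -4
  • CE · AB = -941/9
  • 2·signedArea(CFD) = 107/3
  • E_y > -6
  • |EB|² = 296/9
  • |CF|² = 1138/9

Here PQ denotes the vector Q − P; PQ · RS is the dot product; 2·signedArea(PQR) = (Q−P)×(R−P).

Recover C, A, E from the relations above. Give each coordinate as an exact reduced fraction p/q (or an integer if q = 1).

1. C_x = -11/3  [line 20·x + 1·y + 217/3 = 0 ∩ |CF|² = 1138/9]
2. C_y = 1  [line 20·x + 1·y + 217/3 = 0 ∩ |CF|² = 1138/9]
   → C = (-11/3, 1)
3. A_x = -19/3  [A is the reflection of C across D]
4. A_y = -17  [A is the reflection of C across D]
   → A = (-19/3, -17)
5. E_x = -10/3  [2·signedArea(EAB) = 214/9 ∩ CE · AB = -941/9]
6. E_y = -17/3  [2·signedArea(EAB) = 214/9 ∩ CE · AB = -941/9]
   → E = (-10/3, -17/3)

A = (-19/3, -17)
C = (-11/3, 1)
E = (-10/3, -17/3)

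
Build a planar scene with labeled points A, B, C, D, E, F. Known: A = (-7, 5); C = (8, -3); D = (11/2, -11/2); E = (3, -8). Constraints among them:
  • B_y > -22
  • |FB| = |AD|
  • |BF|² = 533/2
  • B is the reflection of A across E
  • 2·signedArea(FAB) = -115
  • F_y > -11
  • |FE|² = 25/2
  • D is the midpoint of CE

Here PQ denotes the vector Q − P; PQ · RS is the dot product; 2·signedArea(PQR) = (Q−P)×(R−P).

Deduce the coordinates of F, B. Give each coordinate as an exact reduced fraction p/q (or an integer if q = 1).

1. B_x = 13  [B is the reflection of A across E]
2. B_y = -21  [B is the reflection of A across E]
   → B = (13, -21)
3. F_x = 1/2  [line 26·x + 20·y + 197 = 0 ∩ |BF|² = 533/2]
4. F_y = -21/2  [line 26·x + 20·y + 197 = 0 ∩ |BF|² = 533/2]
   → F = (1/2, -21/2)

B = (13, -21)
F = (1/2, -21/2)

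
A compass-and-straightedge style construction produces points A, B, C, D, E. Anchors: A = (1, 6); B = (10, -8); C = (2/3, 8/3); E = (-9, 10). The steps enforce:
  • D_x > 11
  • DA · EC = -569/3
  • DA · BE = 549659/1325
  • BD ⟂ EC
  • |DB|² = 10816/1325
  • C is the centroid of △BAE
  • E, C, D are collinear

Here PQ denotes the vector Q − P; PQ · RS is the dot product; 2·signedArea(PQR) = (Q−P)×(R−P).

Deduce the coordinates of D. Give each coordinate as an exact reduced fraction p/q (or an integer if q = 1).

D = (15538/1325, -7584/1325)

1. D_x = 15538/1325  [E, C, D are collinear ∩ BD ⟂ EC]
2. D_y = -7584/1325  [E, C, D are collinear ∩ BD ⟂ EC]
   → D = (15538/1325, -7584/1325)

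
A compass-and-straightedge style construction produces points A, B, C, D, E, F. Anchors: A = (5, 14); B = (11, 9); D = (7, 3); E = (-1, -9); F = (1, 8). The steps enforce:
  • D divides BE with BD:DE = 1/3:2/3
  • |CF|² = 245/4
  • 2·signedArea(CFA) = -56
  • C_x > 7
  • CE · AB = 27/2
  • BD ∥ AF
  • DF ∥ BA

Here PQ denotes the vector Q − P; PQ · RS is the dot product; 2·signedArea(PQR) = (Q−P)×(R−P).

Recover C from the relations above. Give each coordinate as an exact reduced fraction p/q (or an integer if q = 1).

C = (8, 9/2)

1. C_x = 8  [CE · AB = 27/2 ∩ 2·signedArea(CFA) = -56]
2. C_y = 9/2  [CE · AB = 27/2 ∩ 2·signedArea(CFA) = -56]
   → C = (8, 9/2)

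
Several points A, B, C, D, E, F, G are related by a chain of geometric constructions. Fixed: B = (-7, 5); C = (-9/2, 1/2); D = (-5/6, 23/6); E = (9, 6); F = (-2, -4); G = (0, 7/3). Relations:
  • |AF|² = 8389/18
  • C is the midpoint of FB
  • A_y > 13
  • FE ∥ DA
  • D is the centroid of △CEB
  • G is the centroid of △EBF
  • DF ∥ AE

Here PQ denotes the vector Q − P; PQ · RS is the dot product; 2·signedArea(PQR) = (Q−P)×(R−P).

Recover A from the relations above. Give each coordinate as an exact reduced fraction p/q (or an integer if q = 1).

A = (61/6, 83/6)

1. A_x = 61/6  [DF ∥ AE ∩ FE ∥ DA]
2. A_y = 83/6  [DF ∥ AE ∩ FE ∥ DA]
   → A = (61/6, 83/6)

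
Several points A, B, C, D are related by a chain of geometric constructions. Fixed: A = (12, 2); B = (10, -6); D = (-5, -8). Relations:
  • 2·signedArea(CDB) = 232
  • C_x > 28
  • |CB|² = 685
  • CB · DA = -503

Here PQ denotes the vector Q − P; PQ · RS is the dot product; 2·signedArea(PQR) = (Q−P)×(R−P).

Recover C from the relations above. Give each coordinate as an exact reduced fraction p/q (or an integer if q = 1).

1. C_x = 29  [2·signedArea(CDB) = 232 ∩ CB · DA = -503]
2. C_y = 12  [2·signedArea(CDB) = 232 ∩ CB · DA = -503]
   → C = (29, 12)

C = (29, 12)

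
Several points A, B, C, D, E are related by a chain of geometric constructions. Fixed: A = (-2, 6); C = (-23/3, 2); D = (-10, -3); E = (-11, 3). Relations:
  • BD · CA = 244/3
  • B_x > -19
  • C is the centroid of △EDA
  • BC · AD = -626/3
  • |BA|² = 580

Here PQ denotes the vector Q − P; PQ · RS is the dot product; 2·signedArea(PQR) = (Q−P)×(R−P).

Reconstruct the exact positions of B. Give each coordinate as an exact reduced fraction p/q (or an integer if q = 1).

B = (-18, -12)

1. B_x = -18  [BD · CA = 244/3 ∩ BC · AD = -626/3]
2. B_y = -12  [BD · CA = 244/3 ∩ BC · AD = -626/3]
   → B = (-18, -12)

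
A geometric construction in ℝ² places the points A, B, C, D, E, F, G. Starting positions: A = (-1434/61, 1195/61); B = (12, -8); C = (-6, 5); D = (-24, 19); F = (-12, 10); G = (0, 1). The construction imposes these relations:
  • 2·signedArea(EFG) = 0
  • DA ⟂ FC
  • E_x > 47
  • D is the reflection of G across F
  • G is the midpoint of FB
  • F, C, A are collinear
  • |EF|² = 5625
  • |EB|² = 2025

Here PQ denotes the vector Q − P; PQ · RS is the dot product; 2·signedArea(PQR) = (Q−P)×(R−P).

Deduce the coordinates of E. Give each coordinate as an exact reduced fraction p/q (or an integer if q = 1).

1. E_x = 48  [line 9·x + 12·y + -12 = 0 ∩ |EB|² = 2025]
2. E_y = -35  [line 9·x + 12·y + -12 = 0 ∩ |EB|² = 2025]
   → E = (48, -35)

E = (48, -35)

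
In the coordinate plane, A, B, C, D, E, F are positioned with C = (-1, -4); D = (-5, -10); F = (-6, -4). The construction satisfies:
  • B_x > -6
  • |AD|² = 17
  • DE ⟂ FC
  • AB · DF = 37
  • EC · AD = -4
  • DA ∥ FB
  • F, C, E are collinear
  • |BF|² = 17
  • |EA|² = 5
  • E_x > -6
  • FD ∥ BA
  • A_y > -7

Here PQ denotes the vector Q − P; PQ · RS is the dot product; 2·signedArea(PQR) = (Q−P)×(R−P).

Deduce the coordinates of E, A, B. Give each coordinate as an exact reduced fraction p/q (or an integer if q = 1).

1. E_x = -5  [F, C, E are collinear ∩ DE ⟂ FC]
2. E_y = -4  [F, C, E are collinear ∩ DE ⟂ FC]
   → E = (-5, -4)
3. A_x = -4  [EC · AD = -4]
4. A_y = -6  [|AD|² = 17]
   → A = (-4, -6)
5. B_x = -5  [AB · DF = 37 ∩ FD ∥ BA]
6. B_y = 0  [AB · DF = 37 ∩ FD ∥ BA]
   → B = (-5, 0)

A = (-4, -6)
B = (-5, 0)
E = (-5, -4)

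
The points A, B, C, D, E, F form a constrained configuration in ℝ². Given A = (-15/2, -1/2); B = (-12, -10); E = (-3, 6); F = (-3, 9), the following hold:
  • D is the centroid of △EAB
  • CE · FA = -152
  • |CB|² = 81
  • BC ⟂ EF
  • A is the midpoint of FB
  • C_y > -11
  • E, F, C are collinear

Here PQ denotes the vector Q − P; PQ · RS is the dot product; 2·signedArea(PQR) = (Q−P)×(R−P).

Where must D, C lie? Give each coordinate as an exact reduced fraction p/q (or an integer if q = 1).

1. D_x = -15/2  [D is the centroid of △EAB]
2. D_y = -3/2  [D is the centroid of △EAB]
   → D = (-15/2, -3/2)
3. C_x = -3  [E, F, C are collinear ∩ BC ⟂ EF]
4. C_y = -10  [E, F, C are collinear ∩ BC ⟂ EF]
   → C = (-3, -10)

C = (-3, -10)
D = (-15/2, -3/2)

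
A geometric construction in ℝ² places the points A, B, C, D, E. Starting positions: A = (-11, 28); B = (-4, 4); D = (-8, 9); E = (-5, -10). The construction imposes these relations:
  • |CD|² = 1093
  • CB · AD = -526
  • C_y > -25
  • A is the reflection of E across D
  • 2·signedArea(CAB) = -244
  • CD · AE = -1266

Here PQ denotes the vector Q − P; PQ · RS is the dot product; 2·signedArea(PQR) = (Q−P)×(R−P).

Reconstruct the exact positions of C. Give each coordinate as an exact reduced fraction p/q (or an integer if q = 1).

1. C_x = -6  [CD · AE = -1266 ∩ 2·signedArea(CAB) = -244]
2. C_y = -24  [CD · AE = -1266 ∩ 2·signedArea(CAB) = -244]
   → C = (-6, -24)

C = (-6, -24)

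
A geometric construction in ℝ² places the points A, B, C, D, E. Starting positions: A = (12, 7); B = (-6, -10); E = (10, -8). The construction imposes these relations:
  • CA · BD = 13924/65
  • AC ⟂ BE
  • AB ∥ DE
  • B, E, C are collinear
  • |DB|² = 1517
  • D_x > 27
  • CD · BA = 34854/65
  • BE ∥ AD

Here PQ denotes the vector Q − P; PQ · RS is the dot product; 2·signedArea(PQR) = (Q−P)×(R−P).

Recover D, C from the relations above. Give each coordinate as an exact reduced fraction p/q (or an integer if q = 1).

1. D_x = 28  [AB ∥ DE ∩ BE ∥ AD]
2. D_y = 9  [AB ∥ DE ∩ BE ∥ AD]
   → D = (28, 9)
3. C_x = 898/65  [B, E, C are collinear ∩ AC ⟂ BE]
4. C_y = -489/65  [B, E, C are collinear ∩ AC ⟂ BE]
   → C = (898/65, -489/65)

C = (898/65, -489/65)
D = (28, 9)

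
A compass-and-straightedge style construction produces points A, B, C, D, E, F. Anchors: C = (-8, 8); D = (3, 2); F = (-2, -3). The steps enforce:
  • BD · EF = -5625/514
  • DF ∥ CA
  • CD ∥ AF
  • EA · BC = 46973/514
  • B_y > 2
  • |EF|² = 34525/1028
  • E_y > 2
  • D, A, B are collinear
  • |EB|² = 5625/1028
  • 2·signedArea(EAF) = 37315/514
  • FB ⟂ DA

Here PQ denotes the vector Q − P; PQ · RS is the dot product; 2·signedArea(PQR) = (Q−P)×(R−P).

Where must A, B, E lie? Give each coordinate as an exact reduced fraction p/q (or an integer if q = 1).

1. A_x = -13  [CD ∥ AF ∩ DF ∥ CA]
2. A_y = 3  [CD ∥ AF ∩ DF ∥ CA]
   → A = (-13, 3)
3. B_x = -429/257  [D, A, B are collinear ∩ FB ⟂ DA]
4. B_y = 589/257  [D, A, B are collinear ∩ FB ⟂ DA]
   → B = (-429/257, 589/257)
5. E_x = 171/257  [EA · BC = 46973/514 ∩ BD · EF = -5625/514]
6. E_y = 1103/514  [EA · BC = 46973/514 ∩ BD · EF = -5625/514]
   → E = (171/257, 1103/514)

A = (-13, 3)
B = (-429/257, 589/257)
E = (171/257, 1103/514)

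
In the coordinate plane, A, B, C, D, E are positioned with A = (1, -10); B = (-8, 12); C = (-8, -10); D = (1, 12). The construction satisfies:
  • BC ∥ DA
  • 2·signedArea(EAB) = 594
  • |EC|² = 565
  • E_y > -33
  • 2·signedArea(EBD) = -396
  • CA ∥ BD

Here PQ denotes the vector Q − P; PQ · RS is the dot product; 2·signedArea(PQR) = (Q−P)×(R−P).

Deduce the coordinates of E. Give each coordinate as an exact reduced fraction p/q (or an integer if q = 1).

E = (-17, -32)

1. E_x = -17  [2·signedArea(EBD) = -396 ∩ 2·signedArea(EAB) = 594]
2. E_y = -32  [2·signedArea(EBD) = -396 ∩ 2·signedArea(EAB) = 594]
   → E = (-17, -32)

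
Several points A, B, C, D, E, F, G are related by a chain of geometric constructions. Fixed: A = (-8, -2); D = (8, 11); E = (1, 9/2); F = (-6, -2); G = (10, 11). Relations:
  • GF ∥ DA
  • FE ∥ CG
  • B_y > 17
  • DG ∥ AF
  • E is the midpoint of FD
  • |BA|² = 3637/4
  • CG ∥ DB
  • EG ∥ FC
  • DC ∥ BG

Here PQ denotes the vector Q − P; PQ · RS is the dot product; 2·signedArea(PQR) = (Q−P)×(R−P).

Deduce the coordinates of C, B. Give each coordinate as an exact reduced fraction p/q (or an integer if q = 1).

B = (15, 35/2)
C = (3, 9/2)

1. C_x = 3  [FE ∥ CG ∩ EG ∥ FC]
2. C_y = 9/2  [FE ∥ CG ∩ EG ∥ FC]
   → C = (3, 9/2)
3. B_x = 15  [DC ∥ BG ∩ CG ∥ DB]
4. B_y = 35/2  [DC ∥ BG ∩ CG ∥ DB]
   → B = (15, 35/2)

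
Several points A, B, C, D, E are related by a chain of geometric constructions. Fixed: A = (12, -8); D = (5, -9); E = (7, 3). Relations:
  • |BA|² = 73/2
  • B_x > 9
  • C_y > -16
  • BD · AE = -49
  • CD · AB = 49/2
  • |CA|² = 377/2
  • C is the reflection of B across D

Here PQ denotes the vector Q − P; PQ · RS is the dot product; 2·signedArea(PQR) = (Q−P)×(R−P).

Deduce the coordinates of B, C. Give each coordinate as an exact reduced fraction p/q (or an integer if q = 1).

B = (19/2, -5/2)
C = (1/2, -31/2)

1. B_x = 19/2  [line 5·x + -11·y + -75 = 0 ∩ |BA|² = 73/2]
2. B_y = -5/2  [line 5·x + -11·y + -75 = 0 ∩ |BA|² = 73/2]
   → B = (19/2, -5/2)
3. C_x = 1/2  [C is the reflection of B across D]
4. C_y = -31/2  [C is the reflection of B across D]
   → C = (1/2, -31/2)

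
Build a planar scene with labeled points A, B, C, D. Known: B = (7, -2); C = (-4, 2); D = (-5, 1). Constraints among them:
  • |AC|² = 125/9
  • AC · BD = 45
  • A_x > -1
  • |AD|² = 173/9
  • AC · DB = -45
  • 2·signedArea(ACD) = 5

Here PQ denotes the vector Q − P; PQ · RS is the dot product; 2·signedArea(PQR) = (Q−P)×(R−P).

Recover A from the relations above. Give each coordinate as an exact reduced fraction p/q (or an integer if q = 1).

1. A_x = -2/3  [AC · DB = -45 ∩ 2·signedArea(ACD) = 5]
2. A_y = 1/3  [AC · DB = -45 ∩ 2·signedArea(ACD) = 5]
   → A = (-2/3, 1/3)

A = (-2/3, 1/3)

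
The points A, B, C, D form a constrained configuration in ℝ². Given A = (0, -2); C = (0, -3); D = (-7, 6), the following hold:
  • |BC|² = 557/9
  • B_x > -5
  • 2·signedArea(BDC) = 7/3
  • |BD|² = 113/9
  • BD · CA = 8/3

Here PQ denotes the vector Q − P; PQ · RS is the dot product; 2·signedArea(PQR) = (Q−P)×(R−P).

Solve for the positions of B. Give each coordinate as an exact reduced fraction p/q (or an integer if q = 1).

1. B_x = -14/3  [BD · CA = 8/3 ∩ 2·signedArea(BDC) = 7/3]
2. B_y = 10/3  [BD · CA = 8/3 ∩ 2·signedArea(BDC) = 7/3]
   → B = (-14/3, 10/3)

B = (-14/3, 10/3)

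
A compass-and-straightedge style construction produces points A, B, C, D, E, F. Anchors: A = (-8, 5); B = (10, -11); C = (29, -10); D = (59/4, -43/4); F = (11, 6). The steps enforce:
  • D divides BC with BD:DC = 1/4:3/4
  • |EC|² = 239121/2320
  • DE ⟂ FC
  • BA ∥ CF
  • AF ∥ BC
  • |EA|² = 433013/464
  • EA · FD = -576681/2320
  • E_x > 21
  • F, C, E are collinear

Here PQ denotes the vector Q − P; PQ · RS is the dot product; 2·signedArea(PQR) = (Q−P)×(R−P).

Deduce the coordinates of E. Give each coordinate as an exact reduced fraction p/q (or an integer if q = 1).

1. E_x = 12419/580  [F, C, E are collinear ∩ DE ⟂ FC]
2. E_y = -472/145  [F, C, E are collinear ∩ DE ⟂ FC]
   → E = (12419/580, -472/145)

E = (12419/580, -472/145)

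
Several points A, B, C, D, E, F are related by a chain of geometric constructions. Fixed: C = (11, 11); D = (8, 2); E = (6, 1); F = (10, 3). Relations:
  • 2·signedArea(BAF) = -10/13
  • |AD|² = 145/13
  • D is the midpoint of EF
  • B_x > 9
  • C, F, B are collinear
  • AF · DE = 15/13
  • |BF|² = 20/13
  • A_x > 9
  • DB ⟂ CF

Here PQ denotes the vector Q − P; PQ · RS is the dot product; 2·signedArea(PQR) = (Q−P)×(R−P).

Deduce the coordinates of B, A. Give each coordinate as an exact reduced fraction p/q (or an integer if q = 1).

1. B_x = 128/13  [C, F, B are collinear ∩ DB ⟂ CF]
2. B_y = 23/13  [C, F, B are collinear ∩ DB ⟂ CF]
   → B = (128/13, 23/13)
3. A_x = 125/13  [AF · DE = 15/13 ∩ 2·signedArea(BAF) = -10/13]
4. A_y = 64/13  [AF · DE = 15/13 ∩ 2·signedArea(BAF) = -10/13]
   → A = (125/13, 64/13)

A = (125/13, 64/13)
B = (128/13, 23/13)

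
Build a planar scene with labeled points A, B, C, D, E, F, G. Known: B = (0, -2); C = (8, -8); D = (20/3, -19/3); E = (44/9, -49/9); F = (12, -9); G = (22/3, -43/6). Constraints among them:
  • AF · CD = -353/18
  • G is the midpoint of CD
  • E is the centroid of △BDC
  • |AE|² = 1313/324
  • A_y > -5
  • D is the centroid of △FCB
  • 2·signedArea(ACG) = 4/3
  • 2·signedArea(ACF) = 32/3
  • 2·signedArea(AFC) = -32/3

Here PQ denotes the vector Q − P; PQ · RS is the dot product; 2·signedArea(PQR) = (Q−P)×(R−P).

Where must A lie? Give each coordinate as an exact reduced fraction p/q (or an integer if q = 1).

A = (10/3, -25/6)

1. A_x = 10/3  [2·signedArea(ACG) = 4/3 ∩ AF · CD = -353/18]
2. A_y = -25/6  [2·signedArea(ACG) = 4/3 ∩ AF · CD = -353/18]
   → A = (10/3, -25/6)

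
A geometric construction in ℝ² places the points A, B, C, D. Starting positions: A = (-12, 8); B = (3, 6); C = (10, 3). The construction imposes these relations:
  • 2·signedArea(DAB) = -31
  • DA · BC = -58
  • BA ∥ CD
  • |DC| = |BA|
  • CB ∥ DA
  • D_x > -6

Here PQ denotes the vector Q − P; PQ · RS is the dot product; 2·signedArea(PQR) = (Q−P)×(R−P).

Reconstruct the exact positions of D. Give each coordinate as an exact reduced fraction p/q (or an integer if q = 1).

D = (-5, 5)

1. D_x = -5  [CB ∥ DA ∩ BA ∥ CD]
2. D_y = 5  [CB ∥ DA ∩ BA ∥ CD]
   → D = (-5, 5)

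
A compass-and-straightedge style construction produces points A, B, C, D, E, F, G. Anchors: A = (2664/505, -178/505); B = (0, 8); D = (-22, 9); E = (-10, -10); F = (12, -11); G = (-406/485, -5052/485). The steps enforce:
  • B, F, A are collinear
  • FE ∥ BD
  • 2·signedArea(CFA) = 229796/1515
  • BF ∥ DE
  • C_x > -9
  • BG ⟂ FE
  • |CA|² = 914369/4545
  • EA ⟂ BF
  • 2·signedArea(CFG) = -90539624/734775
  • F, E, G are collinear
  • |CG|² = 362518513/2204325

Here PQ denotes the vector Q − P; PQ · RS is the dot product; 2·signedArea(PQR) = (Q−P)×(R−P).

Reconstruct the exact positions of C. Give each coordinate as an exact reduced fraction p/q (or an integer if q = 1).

C = (-13496/1515, -683/1515)

1. C_x = -13496/1515  [2·signedArea(CFA) = 229796/1515 ∩ 2·signedArea(CFG) = -90539624/734775]
2. C_y = -683/1515  [2·signedArea(CFA) = 229796/1515 ∩ 2·signedArea(CFG) = -90539624/734775]
   → C = (-13496/1515, -683/1515)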